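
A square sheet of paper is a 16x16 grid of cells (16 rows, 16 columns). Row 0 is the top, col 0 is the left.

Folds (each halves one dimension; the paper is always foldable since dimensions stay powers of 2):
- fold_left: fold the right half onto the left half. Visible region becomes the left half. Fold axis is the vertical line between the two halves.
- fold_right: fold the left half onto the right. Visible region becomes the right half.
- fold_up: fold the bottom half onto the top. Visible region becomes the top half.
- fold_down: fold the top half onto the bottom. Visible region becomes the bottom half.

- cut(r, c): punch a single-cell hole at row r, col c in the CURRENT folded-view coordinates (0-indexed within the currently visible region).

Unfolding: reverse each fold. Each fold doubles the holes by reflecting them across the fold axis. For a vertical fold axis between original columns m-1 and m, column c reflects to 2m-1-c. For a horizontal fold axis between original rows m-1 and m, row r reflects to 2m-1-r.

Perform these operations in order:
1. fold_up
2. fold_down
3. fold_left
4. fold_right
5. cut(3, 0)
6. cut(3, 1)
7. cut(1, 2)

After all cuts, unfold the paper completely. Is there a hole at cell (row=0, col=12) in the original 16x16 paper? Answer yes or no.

Answer: yes

Derivation:
Op 1 fold_up: fold axis h@8; visible region now rows[0,8) x cols[0,16) = 8x16
Op 2 fold_down: fold axis h@4; visible region now rows[4,8) x cols[0,16) = 4x16
Op 3 fold_left: fold axis v@8; visible region now rows[4,8) x cols[0,8) = 4x8
Op 4 fold_right: fold axis v@4; visible region now rows[4,8) x cols[4,8) = 4x4
Op 5 cut(3, 0): punch at orig (7,4); cuts so far [(7, 4)]; region rows[4,8) x cols[4,8) = 4x4
Op 6 cut(3, 1): punch at orig (7,5); cuts so far [(7, 4), (7, 5)]; region rows[4,8) x cols[4,8) = 4x4
Op 7 cut(1, 2): punch at orig (5,6); cuts so far [(5, 6), (7, 4), (7, 5)]; region rows[4,8) x cols[4,8) = 4x4
Unfold 1 (reflect across v@4): 6 holes -> [(5, 1), (5, 6), (7, 2), (7, 3), (7, 4), (7, 5)]
Unfold 2 (reflect across v@8): 12 holes -> [(5, 1), (5, 6), (5, 9), (5, 14), (7, 2), (7, 3), (7, 4), (7, 5), (7, 10), (7, 11), (7, 12), (7, 13)]
Unfold 3 (reflect across h@4): 24 holes -> [(0, 2), (0, 3), (0, 4), (0, 5), (0, 10), (0, 11), (0, 12), (0, 13), (2, 1), (2, 6), (2, 9), (2, 14), (5, 1), (5, 6), (5, 9), (5, 14), (7, 2), (7, 3), (7, 4), (7, 5), (7, 10), (7, 11), (7, 12), (7, 13)]
Unfold 4 (reflect across h@8): 48 holes -> [(0, 2), (0, 3), (0, 4), (0, 5), (0, 10), (0, 11), (0, 12), (0, 13), (2, 1), (2, 6), (2, 9), (2, 14), (5, 1), (5, 6), (5, 9), (5, 14), (7, 2), (7, 3), (7, 4), (7, 5), (7, 10), (7, 11), (7, 12), (7, 13), (8, 2), (8, 3), (8, 4), (8, 5), (8, 10), (8, 11), (8, 12), (8, 13), (10, 1), (10, 6), (10, 9), (10, 14), (13, 1), (13, 6), (13, 9), (13, 14), (15, 2), (15, 3), (15, 4), (15, 5), (15, 10), (15, 11), (15, 12), (15, 13)]
Holes: [(0, 2), (0, 3), (0, 4), (0, 5), (0, 10), (0, 11), (0, 12), (0, 13), (2, 1), (2, 6), (2, 9), (2, 14), (5, 1), (5, 6), (5, 9), (5, 14), (7, 2), (7, 3), (7, 4), (7, 5), (7, 10), (7, 11), (7, 12), (7, 13), (8, 2), (8, 3), (8, 4), (8, 5), (8, 10), (8, 11), (8, 12), (8, 13), (10, 1), (10, 6), (10, 9), (10, 14), (13, 1), (13, 6), (13, 9), (13, 14), (15, 2), (15, 3), (15, 4), (15, 5), (15, 10), (15, 11), (15, 12), (15, 13)]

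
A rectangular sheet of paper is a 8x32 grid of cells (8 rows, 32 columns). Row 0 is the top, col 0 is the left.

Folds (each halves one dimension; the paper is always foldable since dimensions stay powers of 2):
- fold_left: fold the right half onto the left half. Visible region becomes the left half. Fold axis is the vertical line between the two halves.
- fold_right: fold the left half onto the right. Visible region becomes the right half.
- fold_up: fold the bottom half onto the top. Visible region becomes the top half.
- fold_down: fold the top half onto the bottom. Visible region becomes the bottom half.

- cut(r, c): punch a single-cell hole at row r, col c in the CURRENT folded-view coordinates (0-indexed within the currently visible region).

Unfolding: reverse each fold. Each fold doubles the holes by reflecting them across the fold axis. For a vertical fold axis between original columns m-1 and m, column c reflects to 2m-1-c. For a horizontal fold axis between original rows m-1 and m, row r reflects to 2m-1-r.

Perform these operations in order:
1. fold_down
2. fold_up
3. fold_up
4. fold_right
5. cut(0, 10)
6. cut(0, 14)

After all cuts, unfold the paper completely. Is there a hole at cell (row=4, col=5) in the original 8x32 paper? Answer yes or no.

Answer: yes

Derivation:
Op 1 fold_down: fold axis h@4; visible region now rows[4,8) x cols[0,32) = 4x32
Op 2 fold_up: fold axis h@6; visible region now rows[4,6) x cols[0,32) = 2x32
Op 3 fold_up: fold axis h@5; visible region now rows[4,5) x cols[0,32) = 1x32
Op 4 fold_right: fold axis v@16; visible region now rows[4,5) x cols[16,32) = 1x16
Op 5 cut(0, 10): punch at orig (4,26); cuts so far [(4, 26)]; region rows[4,5) x cols[16,32) = 1x16
Op 6 cut(0, 14): punch at orig (4,30); cuts so far [(4, 26), (4, 30)]; region rows[4,5) x cols[16,32) = 1x16
Unfold 1 (reflect across v@16): 4 holes -> [(4, 1), (4, 5), (4, 26), (4, 30)]
Unfold 2 (reflect across h@5): 8 holes -> [(4, 1), (4, 5), (4, 26), (4, 30), (5, 1), (5, 5), (5, 26), (5, 30)]
Unfold 3 (reflect across h@6): 16 holes -> [(4, 1), (4, 5), (4, 26), (4, 30), (5, 1), (5, 5), (5, 26), (5, 30), (6, 1), (6, 5), (6, 26), (6, 30), (7, 1), (7, 5), (7, 26), (7, 30)]
Unfold 4 (reflect across h@4): 32 holes -> [(0, 1), (0, 5), (0, 26), (0, 30), (1, 1), (1, 5), (1, 26), (1, 30), (2, 1), (2, 5), (2, 26), (2, 30), (3, 1), (3, 5), (3, 26), (3, 30), (4, 1), (4, 5), (4, 26), (4, 30), (5, 1), (5, 5), (5, 26), (5, 30), (6, 1), (6, 5), (6, 26), (6, 30), (7, 1), (7, 5), (7, 26), (7, 30)]
Holes: [(0, 1), (0, 5), (0, 26), (0, 30), (1, 1), (1, 5), (1, 26), (1, 30), (2, 1), (2, 5), (2, 26), (2, 30), (3, 1), (3, 5), (3, 26), (3, 30), (4, 1), (4, 5), (4, 26), (4, 30), (5, 1), (5, 5), (5, 26), (5, 30), (6, 1), (6, 5), (6, 26), (6, 30), (7, 1), (7, 5), (7, 26), (7, 30)]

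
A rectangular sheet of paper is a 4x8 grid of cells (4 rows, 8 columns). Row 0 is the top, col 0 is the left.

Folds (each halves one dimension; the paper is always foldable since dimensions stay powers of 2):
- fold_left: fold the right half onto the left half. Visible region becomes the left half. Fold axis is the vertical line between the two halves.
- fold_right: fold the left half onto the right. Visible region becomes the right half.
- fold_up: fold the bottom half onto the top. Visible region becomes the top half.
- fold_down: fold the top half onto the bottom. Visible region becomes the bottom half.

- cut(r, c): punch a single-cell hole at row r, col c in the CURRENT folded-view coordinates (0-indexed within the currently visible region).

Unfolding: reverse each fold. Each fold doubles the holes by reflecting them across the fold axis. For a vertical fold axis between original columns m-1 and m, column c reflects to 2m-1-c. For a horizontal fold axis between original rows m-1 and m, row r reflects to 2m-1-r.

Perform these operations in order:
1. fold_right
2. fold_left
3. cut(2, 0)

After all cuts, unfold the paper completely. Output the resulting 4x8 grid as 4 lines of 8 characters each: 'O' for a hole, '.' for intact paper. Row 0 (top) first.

Op 1 fold_right: fold axis v@4; visible region now rows[0,4) x cols[4,8) = 4x4
Op 2 fold_left: fold axis v@6; visible region now rows[0,4) x cols[4,6) = 4x2
Op 3 cut(2, 0): punch at orig (2,4); cuts so far [(2, 4)]; region rows[0,4) x cols[4,6) = 4x2
Unfold 1 (reflect across v@6): 2 holes -> [(2, 4), (2, 7)]
Unfold 2 (reflect across v@4): 4 holes -> [(2, 0), (2, 3), (2, 4), (2, 7)]

Answer: ........
........
O..OO..O
........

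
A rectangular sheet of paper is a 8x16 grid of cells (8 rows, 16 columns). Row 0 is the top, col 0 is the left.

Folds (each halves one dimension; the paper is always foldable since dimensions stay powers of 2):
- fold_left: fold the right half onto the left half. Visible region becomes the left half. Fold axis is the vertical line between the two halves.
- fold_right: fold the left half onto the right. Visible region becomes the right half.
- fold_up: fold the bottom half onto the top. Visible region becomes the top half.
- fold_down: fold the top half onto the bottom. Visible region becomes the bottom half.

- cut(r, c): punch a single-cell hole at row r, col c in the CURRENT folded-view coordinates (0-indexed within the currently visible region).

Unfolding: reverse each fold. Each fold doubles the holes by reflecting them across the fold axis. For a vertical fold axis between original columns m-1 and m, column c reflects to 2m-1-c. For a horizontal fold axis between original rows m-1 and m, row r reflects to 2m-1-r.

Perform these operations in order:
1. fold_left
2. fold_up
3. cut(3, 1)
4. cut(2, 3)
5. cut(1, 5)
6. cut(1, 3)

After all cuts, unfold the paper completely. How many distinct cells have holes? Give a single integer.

Answer: 16

Derivation:
Op 1 fold_left: fold axis v@8; visible region now rows[0,8) x cols[0,8) = 8x8
Op 2 fold_up: fold axis h@4; visible region now rows[0,4) x cols[0,8) = 4x8
Op 3 cut(3, 1): punch at orig (3,1); cuts so far [(3, 1)]; region rows[0,4) x cols[0,8) = 4x8
Op 4 cut(2, 3): punch at orig (2,3); cuts so far [(2, 3), (3, 1)]; region rows[0,4) x cols[0,8) = 4x8
Op 5 cut(1, 5): punch at orig (1,5); cuts so far [(1, 5), (2, 3), (3, 1)]; region rows[0,4) x cols[0,8) = 4x8
Op 6 cut(1, 3): punch at orig (1,3); cuts so far [(1, 3), (1, 5), (2, 3), (3, 1)]; region rows[0,4) x cols[0,8) = 4x8
Unfold 1 (reflect across h@4): 8 holes -> [(1, 3), (1, 5), (2, 3), (3, 1), (4, 1), (5, 3), (6, 3), (6, 5)]
Unfold 2 (reflect across v@8): 16 holes -> [(1, 3), (1, 5), (1, 10), (1, 12), (2, 3), (2, 12), (3, 1), (3, 14), (4, 1), (4, 14), (5, 3), (5, 12), (6, 3), (6, 5), (6, 10), (6, 12)]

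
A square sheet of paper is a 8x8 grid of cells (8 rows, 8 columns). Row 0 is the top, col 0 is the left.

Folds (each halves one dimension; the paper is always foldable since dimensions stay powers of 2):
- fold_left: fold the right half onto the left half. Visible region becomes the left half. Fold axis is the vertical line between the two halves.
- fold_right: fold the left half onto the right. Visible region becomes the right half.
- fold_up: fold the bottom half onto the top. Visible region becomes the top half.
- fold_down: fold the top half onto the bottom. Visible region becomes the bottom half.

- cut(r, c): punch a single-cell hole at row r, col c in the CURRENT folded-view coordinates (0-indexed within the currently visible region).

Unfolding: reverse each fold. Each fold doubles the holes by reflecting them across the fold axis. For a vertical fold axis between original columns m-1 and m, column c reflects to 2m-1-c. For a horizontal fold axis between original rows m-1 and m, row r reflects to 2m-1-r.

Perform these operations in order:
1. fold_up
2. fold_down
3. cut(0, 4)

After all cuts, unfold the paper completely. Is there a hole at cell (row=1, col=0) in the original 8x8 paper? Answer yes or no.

Answer: no

Derivation:
Op 1 fold_up: fold axis h@4; visible region now rows[0,4) x cols[0,8) = 4x8
Op 2 fold_down: fold axis h@2; visible region now rows[2,4) x cols[0,8) = 2x8
Op 3 cut(0, 4): punch at orig (2,4); cuts so far [(2, 4)]; region rows[2,4) x cols[0,8) = 2x8
Unfold 1 (reflect across h@2): 2 holes -> [(1, 4), (2, 4)]
Unfold 2 (reflect across h@4): 4 holes -> [(1, 4), (2, 4), (5, 4), (6, 4)]
Holes: [(1, 4), (2, 4), (5, 4), (6, 4)]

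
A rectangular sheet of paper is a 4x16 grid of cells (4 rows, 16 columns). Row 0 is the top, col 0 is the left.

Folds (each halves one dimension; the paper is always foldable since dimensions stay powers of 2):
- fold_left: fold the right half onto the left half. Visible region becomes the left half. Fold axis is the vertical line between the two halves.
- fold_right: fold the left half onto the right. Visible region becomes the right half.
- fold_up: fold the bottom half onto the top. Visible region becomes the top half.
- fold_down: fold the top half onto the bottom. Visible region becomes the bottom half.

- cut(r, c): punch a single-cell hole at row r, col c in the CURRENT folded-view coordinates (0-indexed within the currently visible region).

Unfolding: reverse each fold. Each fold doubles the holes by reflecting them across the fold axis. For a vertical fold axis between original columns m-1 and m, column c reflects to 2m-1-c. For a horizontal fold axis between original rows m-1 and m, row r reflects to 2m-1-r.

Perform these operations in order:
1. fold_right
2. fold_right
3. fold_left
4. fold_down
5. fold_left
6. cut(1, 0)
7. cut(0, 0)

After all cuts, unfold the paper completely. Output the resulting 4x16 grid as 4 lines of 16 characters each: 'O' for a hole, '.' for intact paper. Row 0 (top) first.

Answer: OOOOOOOOOOOOOOOO
OOOOOOOOOOOOOOOO
OOOOOOOOOOOOOOOO
OOOOOOOOOOOOOOOO

Derivation:
Op 1 fold_right: fold axis v@8; visible region now rows[0,4) x cols[8,16) = 4x8
Op 2 fold_right: fold axis v@12; visible region now rows[0,4) x cols[12,16) = 4x4
Op 3 fold_left: fold axis v@14; visible region now rows[0,4) x cols[12,14) = 4x2
Op 4 fold_down: fold axis h@2; visible region now rows[2,4) x cols[12,14) = 2x2
Op 5 fold_left: fold axis v@13; visible region now rows[2,4) x cols[12,13) = 2x1
Op 6 cut(1, 0): punch at orig (3,12); cuts so far [(3, 12)]; region rows[2,4) x cols[12,13) = 2x1
Op 7 cut(0, 0): punch at orig (2,12); cuts so far [(2, 12), (3, 12)]; region rows[2,4) x cols[12,13) = 2x1
Unfold 1 (reflect across v@13): 4 holes -> [(2, 12), (2, 13), (3, 12), (3, 13)]
Unfold 2 (reflect across h@2): 8 holes -> [(0, 12), (0, 13), (1, 12), (1, 13), (2, 12), (2, 13), (3, 12), (3, 13)]
Unfold 3 (reflect across v@14): 16 holes -> [(0, 12), (0, 13), (0, 14), (0, 15), (1, 12), (1, 13), (1, 14), (1, 15), (2, 12), (2, 13), (2, 14), (2, 15), (3, 12), (3, 13), (3, 14), (3, 15)]
Unfold 4 (reflect across v@12): 32 holes -> [(0, 8), (0, 9), (0, 10), (0, 11), (0, 12), (0, 13), (0, 14), (0, 15), (1, 8), (1, 9), (1, 10), (1, 11), (1, 12), (1, 13), (1, 14), (1, 15), (2, 8), (2, 9), (2, 10), (2, 11), (2, 12), (2, 13), (2, 14), (2, 15), (3, 8), (3, 9), (3, 10), (3, 11), (3, 12), (3, 13), (3, 14), (3, 15)]
Unfold 5 (reflect across v@8): 64 holes -> [(0, 0), (0, 1), (0, 2), (0, 3), (0, 4), (0, 5), (0, 6), (0, 7), (0, 8), (0, 9), (0, 10), (0, 11), (0, 12), (0, 13), (0, 14), (0, 15), (1, 0), (1, 1), (1, 2), (1, 3), (1, 4), (1, 5), (1, 6), (1, 7), (1, 8), (1, 9), (1, 10), (1, 11), (1, 12), (1, 13), (1, 14), (1, 15), (2, 0), (2, 1), (2, 2), (2, 3), (2, 4), (2, 5), (2, 6), (2, 7), (2, 8), (2, 9), (2, 10), (2, 11), (2, 12), (2, 13), (2, 14), (2, 15), (3, 0), (3, 1), (3, 2), (3, 3), (3, 4), (3, 5), (3, 6), (3, 7), (3, 8), (3, 9), (3, 10), (3, 11), (3, 12), (3, 13), (3, 14), (3, 15)]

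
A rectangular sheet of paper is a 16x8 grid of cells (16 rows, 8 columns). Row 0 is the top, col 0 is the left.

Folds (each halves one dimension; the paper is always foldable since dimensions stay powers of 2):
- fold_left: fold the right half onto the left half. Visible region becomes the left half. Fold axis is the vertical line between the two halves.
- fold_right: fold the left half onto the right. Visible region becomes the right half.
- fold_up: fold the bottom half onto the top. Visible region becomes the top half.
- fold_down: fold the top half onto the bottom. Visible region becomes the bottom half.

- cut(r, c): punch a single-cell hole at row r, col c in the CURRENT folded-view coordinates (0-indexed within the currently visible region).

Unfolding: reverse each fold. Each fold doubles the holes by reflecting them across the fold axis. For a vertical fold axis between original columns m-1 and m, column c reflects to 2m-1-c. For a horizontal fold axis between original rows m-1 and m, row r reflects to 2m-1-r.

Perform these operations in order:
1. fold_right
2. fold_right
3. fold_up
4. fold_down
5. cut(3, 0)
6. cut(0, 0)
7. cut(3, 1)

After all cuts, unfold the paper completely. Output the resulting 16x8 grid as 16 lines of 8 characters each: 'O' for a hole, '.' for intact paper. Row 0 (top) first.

Answer: OOOOOOOO
........
........
.OO..OO.
.OO..OO.
........
........
OOOOOOOO
OOOOOOOO
........
........
.OO..OO.
.OO..OO.
........
........
OOOOOOOO

Derivation:
Op 1 fold_right: fold axis v@4; visible region now rows[0,16) x cols[4,8) = 16x4
Op 2 fold_right: fold axis v@6; visible region now rows[0,16) x cols[6,8) = 16x2
Op 3 fold_up: fold axis h@8; visible region now rows[0,8) x cols[6,8) = 8x2
Op 4 fold_down: fold axis h@4; visible region now rows[4,8) x cols[6,8) = 4x2
Op 5 cut(3, 0): punch at orig (7,6); cuts so far [(7, 6)]; region rows[4,8) x cols[6,8) = 4x2
Op 6 cut(0, 0): punch at orig (4,6); cuts so far [(4, 6), (7, 6)]; region rows[4,8) x cols[6,8) = 4x2
Op 7 cut(3, 1): punch at orig (7,7); cuts so far [(4, 6), (7, 6), (7, 7)]; region rows[4,8) x cols[6,8) = 4x2
Unfold 1 (reflect across h@4): 6 holes -> [(0, 6), (0, 7), (3, 6), (4, 6), (7, 6), (7, 7)]
Unfold 2 (reflect across h@8): 12 holes -> [(0, 6), (0, 7), (3, 6), (4, 6), (7, 6), (7, 7), (8, 6), (8, 7), (11, 6), (12, 6), (15, 6), (15, 7)]
Unfold 3 (reflect across v@6): 24 holes -> [(0, 4), (0, 5), (0, 6), (0, 7), (3, 5), (3, 6), (4, 5), (4, 6), (7, 4), (7, 5), (7, 6), (7, 7), (8, 4), (8, 5), (8, 6), (8, 7), (11, 5), (11, 6), (12, 5), (12, 6), (15, 4), (15, 5), (15, 6), (15, 7)]
Unfold 4 (reflect across v@4): 48 holes -> [(0, 0), (0, 1), (0, 2), (0, 3), (0, 4), (0, 5), (0, 6), (0, 7), (3, 1), (3, 2), (3, 5), (3, 6), (4, 1), (4, 2), (4, 5), (4, 6), (7, 0), (7, 1), (7, 2), (7, 3), (7, 4), (7, 5), (7, 6), (7, 7), (8, 0), (8, 1), (8, 2), (8, 3), (8, 4), (8, 5), (8, 6), (8, 7), (11, 1), (11, 2), (11, 5), (11, 6), (12, 1), (12, 2), (12, 5), (12, 6), (15, 0), (15, 1), (15, 2), (15, 3), (15, 4), (15, 5), (15, 6), (15, 7)]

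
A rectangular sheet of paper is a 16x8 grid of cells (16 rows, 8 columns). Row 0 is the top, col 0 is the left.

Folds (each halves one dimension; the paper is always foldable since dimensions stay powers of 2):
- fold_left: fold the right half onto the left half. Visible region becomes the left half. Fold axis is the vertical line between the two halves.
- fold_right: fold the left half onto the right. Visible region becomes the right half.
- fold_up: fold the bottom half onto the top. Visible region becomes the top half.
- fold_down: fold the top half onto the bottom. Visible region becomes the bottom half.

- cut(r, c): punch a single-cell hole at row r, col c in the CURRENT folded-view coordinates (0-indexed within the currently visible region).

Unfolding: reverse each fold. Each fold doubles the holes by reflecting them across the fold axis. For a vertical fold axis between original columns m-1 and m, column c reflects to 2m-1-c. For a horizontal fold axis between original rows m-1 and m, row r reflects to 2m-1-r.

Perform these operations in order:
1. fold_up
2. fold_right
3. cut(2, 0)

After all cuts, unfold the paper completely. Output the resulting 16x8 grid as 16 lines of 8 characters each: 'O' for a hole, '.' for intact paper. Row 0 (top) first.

Answer: ........
........
...OO...
........
........
........
........
........
........
........
........
........
........
...OO...
........
........

Derivation:
Op 1 fold_up: fold axis h@8; visible region now rows[0,8) x cols[0,8) = 8x8
Op 2 fold_right: fold axis v@4; visible region now rows[0,8) x cols[4,8) = 8x4
Op 3 cut(2, 0): punch at orig (2,4); cuts so far [(2, 4)]; region rows[0,8) x cols[4,8) = 8x4
Unfold 1 (reflect across v@4): 2 holes -> [(2, 3), (2, 4)]
Unfold 2 (reflect across h@8): 4 holes -> [(2, 3), (2, 4), (13, 3), (13, 4)]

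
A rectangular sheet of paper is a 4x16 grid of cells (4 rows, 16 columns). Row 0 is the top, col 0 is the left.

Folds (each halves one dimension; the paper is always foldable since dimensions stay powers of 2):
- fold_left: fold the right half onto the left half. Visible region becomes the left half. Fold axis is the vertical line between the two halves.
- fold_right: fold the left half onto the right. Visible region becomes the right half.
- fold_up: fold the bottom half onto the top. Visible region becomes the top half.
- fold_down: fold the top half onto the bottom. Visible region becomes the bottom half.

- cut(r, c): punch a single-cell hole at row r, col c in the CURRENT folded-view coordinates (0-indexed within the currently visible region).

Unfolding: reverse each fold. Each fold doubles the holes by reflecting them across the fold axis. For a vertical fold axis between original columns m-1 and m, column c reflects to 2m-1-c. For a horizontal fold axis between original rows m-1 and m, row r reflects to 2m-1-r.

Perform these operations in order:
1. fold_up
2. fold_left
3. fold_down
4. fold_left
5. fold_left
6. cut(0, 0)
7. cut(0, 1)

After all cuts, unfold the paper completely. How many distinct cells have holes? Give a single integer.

Answer: 64

Derivation:
Op 1 fold_up: fold axis h@2; visible region now rows[0,2) x cols[0,16) = 2x16
Op 2 fold_left: fold axis v@8; visible region now rows[0,2) x cols[0,8) = 2x8
Op 3 fold_down: fold axis h@1; visible region now rows[1,2) x cols[0,8) = 1x8
Op 4 fold_left: fold axis v@4; visible region now rows[1,2) x cols[0,4) = 1x4
Op 5 fold_left: fold axis v@2; visible region now rows[1,2) x cols[0,2) = 1x2
Op 6 cut(0, 0): punch at orig (1,0); cuts so far [(1, 0)]; region rows[1,2) x cols[0,2) = 1x2
Op 7 cut(0, 1): punch at orig (1,1); cuts so far [(1, 0), (1, 1)]; region rows[1,2) x cols[0,2) = 1x2
Unfold 1 (reflect across v@2): 4 holes -> [(1, 0), (1, 1), (1, 2), (1, 3)]
Unfold 2 (reflect across v@4): 8 holes -> [(1, 0), (1, 1), (1, 2), (1, 3), (1, 4), (1, 5), (1, 6), (1, 7)]
Unfold 3 (reflect across h@1): 16 holes -> [(0, 0), (0, 1), (0, 2), (0, 3), (0, 4), (0, 5), (0, 6), (0, 7), (1, 0), (1, 1), (1, 2), (1, 3), (1, 4), (1, 5), (1, 6), (1, 7)]
Unfold 4 (reflect across v@8): 32 holes -> [(0, 0), (0, 1), (0, 2), (0, 3), (0, 4), (0, 5), (0, 6), (0, 7), (0, 8), (0, 9), (0, 10), (0, 11), (0, 12), (0, 13), (0, 14), (0, 15), (1, 0), (1, 1), (1, 2), (1, 3), (1, 4), (1, 5), (1, 6), (1, 7), (1, 8), (1, 9), (1, 10), (1, 11), (1, 12), (1, 13), (1, 14), (1, 15)]
Unfold 5 (reflect across h@2): 64 holes -> [(0, 0), (0, 1), (0, 2), (0, 3), (0, 4), (0, 5), (0, 6), (0, 7), (0, 8), (0, 9), (0, 10), (0, 11), (0, 12), (0, 13), (0, 14), (0, 15), (1, 0), (1, 1), (1, 2), (1, 3), (1, 4), (1, 5), (1, 6), (1, 7), (1, 8), (1, 9), (1, 10), (1, 11), (1, 12), (1, 13), (1, 14), (1, 15), (2, 0), (2, 1), (2, 2), (2, 3), (2, 4), (2, 5), (2, 6), (2, 7), (2, 8), (2, 9), (2, 10), (2, 11), (2, 12), (2, 13), (2, 14), (2, 15), (3, 0), (3, 1), (3, 2), (3, 3), (3, 4), (3, 5), (3, 6), (3, 7), (3, 8), (3, 9), (3, 10), (3, 11), (3, 12), (3, 13), (3, 14), (3, 15)]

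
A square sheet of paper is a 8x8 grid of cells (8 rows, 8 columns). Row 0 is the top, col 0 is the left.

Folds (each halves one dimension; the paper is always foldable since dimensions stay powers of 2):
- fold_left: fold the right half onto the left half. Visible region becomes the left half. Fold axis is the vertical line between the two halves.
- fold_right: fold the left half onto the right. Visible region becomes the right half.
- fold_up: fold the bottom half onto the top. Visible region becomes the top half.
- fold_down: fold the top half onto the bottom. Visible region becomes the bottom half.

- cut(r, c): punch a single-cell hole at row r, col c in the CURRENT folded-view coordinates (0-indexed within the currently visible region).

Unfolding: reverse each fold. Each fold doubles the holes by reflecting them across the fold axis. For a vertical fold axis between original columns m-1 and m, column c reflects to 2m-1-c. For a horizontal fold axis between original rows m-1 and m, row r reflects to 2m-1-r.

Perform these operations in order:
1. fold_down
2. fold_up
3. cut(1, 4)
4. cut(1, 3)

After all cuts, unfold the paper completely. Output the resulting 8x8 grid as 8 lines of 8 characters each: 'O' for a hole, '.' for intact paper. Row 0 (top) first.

Op 1 fold_down: fold axis h@4; visible region now rows[4,8) x cols[0,8) = 4x8
Op 2 fold_up: fold axis h@6; visible region now rows[4,6) x cols[0,8) = 2x8
Op 3 cut(1, 4): punch at orig (5,4); cuts so far [(5, 4)]; region rows[4,6) x cols[0,8) = 2x8
Op 4 cut(1, 3): punch at orig (5,3); cuts so far [(5, 3), (5, 4)]; region rows[4,6) x cols[0,8) = 2x8
Unfold 1 (reflect across h@6): 4 holes -> [(5, 3), (5, 4), (6, 3), (6, 4)]
Unfold 2 (reflect across h@4): 8 holes -> [(1, 3), (1, 4), (2, 3), (2, 4), (5, 3), (5, 4), (6, 3), (6, 4)]

Answer: ........
...OO...
...OO...
........
........
...OO...
...OO...
........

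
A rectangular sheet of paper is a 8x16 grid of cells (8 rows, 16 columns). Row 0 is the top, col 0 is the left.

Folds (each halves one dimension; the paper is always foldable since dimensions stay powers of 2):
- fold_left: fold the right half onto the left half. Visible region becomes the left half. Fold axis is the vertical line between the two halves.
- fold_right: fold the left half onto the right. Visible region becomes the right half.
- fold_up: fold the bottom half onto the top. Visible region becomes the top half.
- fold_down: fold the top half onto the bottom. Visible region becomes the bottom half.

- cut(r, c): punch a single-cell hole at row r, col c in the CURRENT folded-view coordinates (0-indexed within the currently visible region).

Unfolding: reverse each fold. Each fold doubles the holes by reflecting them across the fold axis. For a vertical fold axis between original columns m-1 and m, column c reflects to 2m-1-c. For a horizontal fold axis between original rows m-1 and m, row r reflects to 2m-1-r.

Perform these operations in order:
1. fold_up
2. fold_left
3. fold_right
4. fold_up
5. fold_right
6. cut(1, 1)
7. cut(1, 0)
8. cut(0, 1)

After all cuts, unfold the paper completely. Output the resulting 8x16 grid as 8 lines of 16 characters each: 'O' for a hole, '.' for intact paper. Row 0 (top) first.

Answer: O..OO..OO..OO..O
OOOOOOOOOOOOOOOO
OOOOOOOOOOOOOOOO
O..OO..OO..OO..O
O..OO..OO..OO..O
OOOOOOOOOOOOOOOO
OOOOOOOOOOOOOOOO
O..OO..OO..OO..O

Derivation:
Op 1 fold_up: fold axis h@4; visible region now rows[0,4) x cols[0,16) = 4x16
Op 2 fold_left: fold axis v@8; visible region now rows[0,4) x cols[0,8) = 4x8
Op 3 fold_right: fold axis v@4; visible region now rows[0,4) x cols[4,8) = 4x4
Op 4 fold_up: fold axis h@2; visible region now rows[0,2) x cols[4,8) = 2x4
Op 5 fold_right: fold axis v@6; visible region now rows[0,2) x cols[6,8) = 2x2
Op 6 cut(1, 1): punch at orig (1,7); cuts so far [(1, 7)]; region rows[0,2) x cols[6,8) = 2x2
Op 7 cut(1, 0): punch at orig (1,6); cuts so far [(1, 6), (1, 7)]; region rows[0,2) x cols[6,8) = 2x2
Op 8 cut(0, 1): punch at orig (0,7); cuts so far [(0, 7), (1, 6), (1, 7)]; region rows[0,2) x cols[6,8) = 2x2
Unfold 1 (reflect across v@6): 6 holes -> [(0, 4), (0, 7), (1, 4), (1, 5), (1, 6), (1, 7)]
Unfold 2 (reflect across h@2): 12 holes -> [(0, 4), (0, 7), (1, 4), (1, 5), (1, 6), (1, 7), (2, 4), (2, 5), (2, 6), (2, 7), (3, 4), (3, 7)]
Unfold 3 (reflect across v@4): 24 holes -> [(0, 0), (0, 3), (0, 4), (0, 7), (1, 0), (1, 1), (1, 2), (1, 3), (1, 4), (1, 5), (1, 6), (1, 7), (2, 0), (2, 1), (2, 2), (2, 3), (2, 4), (2, 5), (2, 6), (2, 7), (3, 0), (3, 3), (3, 4), (3, 7)]
Unfold 4 (reflect across v@8): 48 holes -> [(0, 0), (0, 3), (0, 4), (0, 7), (0, 8), (0, 11), (0, 12), (0, 15), (1, 0), (1, 1), (1, 2), (1, 3), (1, 4), (1, 5), (1, 6), (1, 7), (1, 8), (1, 9), (1, 10), (1, 11), (1, 12), (1, 13), (1, 14), (1, 15), (2, 0), (2, 1), (2, 2), (2, 3), (2, 4), (2, 5), (2, 6), (2, 7), (2, 8), (2, 9), (2, 10), (2, 11), (2, 12), (2, 13), (2, 14), (2, 15), (3, 0), (3, 3), (3, 4), (3, 7), (3, 8), (3, 11), (3, 12), (3, 15)]
Unfold 5 (reflect across h@4): 96 holes -> [(0, 0), (0, 3), (0, 4), (0, 7), (0, 8), (0, 11), (0, 12), (0, 15), (1, 0), (1, 1), (1, 2), (1, 3), (1, 4), (1, 5), (1, 6), (1, 7), (1, 8), (1, 9), (1, 10), (1, 11), (1, 12), (1, 13), (1, 14), (1, 15), (2, 0), (2, 1), (2, 2), (2, 3), (2, 4), (2, 5), (2, 6), (2, 7), (2, 8), (2, 9), (2, 10), (2, 11), (2, 12), (2, 13), (2, 14), (2, 15), (3, 0), (3, 3), (3, 4), (3, 7), (3, 8), (3, 11), (3, 12), (3, 15), (4, 0), (4, 3), (4, 4), (4, 7), (4, 8), (4, 11), (4, 12), (4, 15), (5, 0), (5, 1), (5, 2), (5, 3), (5, 4), (5, 5), (5, 6), (5, 7), (5, 8), (5, 9), (5, 10), (5, 11), (5, 12), (5, 13), (5, 14), (5, 15), (6, 0), (6, 1), (6, 2), (6, 3), (6, 4), (6, 5), (6, 6), (6, 7), (6, 8), (6, 9), (6, 10), (6, 11), (6, 12), (6, 13), (6, 14), (6, 15), (7, 0), (7, 3), (7, 4), (7, 7), (7, 8), (7, 11), (7, 12), (7, 15)]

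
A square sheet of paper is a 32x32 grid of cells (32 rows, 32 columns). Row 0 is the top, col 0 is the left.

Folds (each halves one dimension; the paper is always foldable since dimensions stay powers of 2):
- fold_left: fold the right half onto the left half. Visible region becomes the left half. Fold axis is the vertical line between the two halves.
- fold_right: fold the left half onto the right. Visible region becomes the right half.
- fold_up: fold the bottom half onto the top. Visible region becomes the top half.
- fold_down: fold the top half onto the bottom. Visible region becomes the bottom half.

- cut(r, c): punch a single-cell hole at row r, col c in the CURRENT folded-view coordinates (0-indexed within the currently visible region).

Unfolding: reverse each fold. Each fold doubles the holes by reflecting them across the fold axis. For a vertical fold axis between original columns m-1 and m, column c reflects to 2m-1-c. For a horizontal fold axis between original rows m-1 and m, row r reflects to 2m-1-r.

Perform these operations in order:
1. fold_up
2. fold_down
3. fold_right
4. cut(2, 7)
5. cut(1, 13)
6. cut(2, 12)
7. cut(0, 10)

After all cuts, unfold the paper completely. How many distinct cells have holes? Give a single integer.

Answer: 32

Derivation:
Op 1 fold_up: fold axis h@16; visible region now rows[0,16) x cols[0,32) = 16x32
Op 2 fold_down: fold axis h@8; visible region now rows[8,16) x cols[0,32) = 8x32
Op 3 fold_right: fold axis v@16; visible region now rows[8,16) x cols[16,32) = 8x16
Op 4 cut(2, 7): punch at orig (10,23); cuts so far [(10, 23)]; region rows[8,16) x cols[16,32) = 8x16
Op 5 cut(1, 13): punch at orig (9,29); cuts so far [(9, 29), (10, 23)]; region rows[8,16) x cols[16,32) = 8x16
Op 6 cut(2, 12): punch at orig (10,28); cuts so far [(9, 29), (10, 23), (10, 28)]; region rows[8,16) x cols[16,32) = 8x16
Op 7 cut(0, 10): punch at orig (8,26); cuts so far [(8, 26), (9, 29), (10, 23), (10, 28)]; region rows[8,16) x cols[16,32) = 8x16
Unfold 1 (reflect across v@16): 8 holes -> [(8, 5), (8, 26), (9, 2), (9, 29), (10, 3), (10, 8), (10, 23), (10, 28)]
Unfold 2 (reflect across h@8): 16 holes -> [(5, 3), (5, 8), (5, 23), (5, 28), (6, 2), (6, 29), (7, 5), (7, 26), (8, 5), (8, 26), (9, 2), (9, 29), (10, 3), (10, 8), (10, 23), (10, 28)]
Unfold 3 (reflect across h@16): 32 holes -> [(5, 3), (5, 8), (5, 23), (5, 28), (6, 2), (6, 29), (7, 5), (7, 26), (8, 5), (8, 26), (9, 2), (9, 29), (10, 3), (10, 8), (10, 23), (10, 28), (21, 3), (21, 8), (21, 23), (21, 28), (22, 2), (22, 29), (23, 5), (23, 26), (24, 5), (24, 26), (25, 2), (25, 29), (26, 3), (26, 8), (26, 23), (26, 28)]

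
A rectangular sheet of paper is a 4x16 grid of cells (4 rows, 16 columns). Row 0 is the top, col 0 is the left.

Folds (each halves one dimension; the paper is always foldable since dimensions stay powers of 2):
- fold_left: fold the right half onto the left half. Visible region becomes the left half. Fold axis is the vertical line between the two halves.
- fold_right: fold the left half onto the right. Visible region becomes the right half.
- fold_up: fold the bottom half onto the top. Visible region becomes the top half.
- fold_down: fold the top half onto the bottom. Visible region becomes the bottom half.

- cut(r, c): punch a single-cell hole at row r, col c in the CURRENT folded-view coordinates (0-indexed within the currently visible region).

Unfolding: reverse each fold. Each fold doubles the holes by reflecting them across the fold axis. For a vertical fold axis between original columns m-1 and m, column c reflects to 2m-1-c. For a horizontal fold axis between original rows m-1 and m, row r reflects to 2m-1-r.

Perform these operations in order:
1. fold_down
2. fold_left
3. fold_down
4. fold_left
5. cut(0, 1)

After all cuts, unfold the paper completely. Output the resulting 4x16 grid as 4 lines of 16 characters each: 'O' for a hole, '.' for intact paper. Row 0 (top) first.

Op 1 fold_down: fold axis h@2; visible region now rows[2,4) x cols[0,16) = 2x16
Op 2 fold_left: fold axis v@8; visible region now rows[2,4) x cols[0,8) = 2x8
Op 3 fold_down: fold axis h@3; visible region now rows[3,4) x cols[0,8) = 1x8
Op 4 fold_left: fold axis v@4; visible region now rows[3,4) x cols[0,4) = 1x4
Op 5 cut(0, 1): punch at orig (3,1); cuts so far [(3, 1)]; region rows[3,4) x cols[0,4) = 1x4
Unfold 1 (reflect across v@4): 2 holes -> [(3, 1), (3, 6)]
Unfold 2 (reflect across h@3): 4 holes -> [(2, 1), (2, 6), (3, 1), (3, 6)]
Unfold 3 (reflect across v@8): 8 holes -> [(2, 1), (2, 6), (2, 9), (2, 14), (3, 1), (3, 6), (3, 9), (3, 14)]
Unfold 4 (reflect across h@2): 16 holes -> [(0, 1), (0, 6), (0, 9), (0, 14), (1, 1), (1, 6), (1, 9), (1, 14), (2, 1), (2, 6), (2, 9), (2, 14), (3, 1), (3, 6), (3, 9), (3, 14)]

Answer: .O....O..O....O.
.O....O..O....O.
.O....O..O....O.
.O....O..O....O.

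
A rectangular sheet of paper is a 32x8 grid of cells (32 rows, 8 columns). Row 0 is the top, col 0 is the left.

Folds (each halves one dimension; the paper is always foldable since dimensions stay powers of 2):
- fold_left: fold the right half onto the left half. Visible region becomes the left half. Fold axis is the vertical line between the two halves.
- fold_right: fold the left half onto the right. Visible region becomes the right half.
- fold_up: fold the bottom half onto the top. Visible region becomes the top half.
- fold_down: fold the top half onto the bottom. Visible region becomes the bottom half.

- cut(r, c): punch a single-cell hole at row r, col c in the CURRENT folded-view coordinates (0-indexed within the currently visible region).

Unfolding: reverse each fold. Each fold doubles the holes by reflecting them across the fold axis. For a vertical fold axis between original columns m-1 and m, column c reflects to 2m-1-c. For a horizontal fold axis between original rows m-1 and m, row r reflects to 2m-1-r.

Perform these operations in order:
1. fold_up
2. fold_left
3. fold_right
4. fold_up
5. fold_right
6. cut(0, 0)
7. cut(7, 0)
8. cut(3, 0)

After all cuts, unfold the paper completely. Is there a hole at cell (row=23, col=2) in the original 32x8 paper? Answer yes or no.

Answer: yes

Derivation:
Op 1 fold_up: fold axis h@16; visible region now rows[0,16) x cols[0,8) = 16x8
Op 2 fold_left: fold axis v@4; visible region now rows[0,16) x cols[0,4) = 16x4
Op 3 fold_right: fold axis v@2; visible region now rows[0,16) x cols[2,4) = 16x2
Op 4 fold_up: fold axis h@8; visible region now rows[0,8) x cols[2,4) = 8x2
Op 5 fold_right: fold axis v@3; visible region now rows[0,8) x cols[3,4) = 8x1
Op 6 cut(0, 0): punch at orig (0,3); cuts so far [(0, 3)]; region rows[0,8) x cols[3,4) = 8x1
Op 7 cut(7, 0): punch at orig (7,3); cuts so far [(0, 3), (7, 3)]; region rows[0,8) x cols[3,4) = 8x1
Op 8 cut(3, 0): punch at orig (3,3); cuts so far [(0, 3), (3, 3), (7, 3)]; region rows[0,8) x cols[3,4) = 8x1
Unfold 1 (reflect across v@3): 6 holes -> [(0, 2), (0, 3), (3, 2), (3, 3), (7, 2), (7, 3)]
Unfold 2 (reflect across h@8): 12 holes -> [(0, 2), (0, 3), (3, 2), (3, 3), (7, 2), (7, 3), (8, 2), (8, 3), (12, 2), (12, 3), (15, 2), (15, 3)]
Unfold 3 (reflect across v@2): 24 holes -> [(0, 0), (0, 1), (0, 2), (0, 3), (3, 0), (3, 1), (3, 2), (3, 3), (7, 0), (7, 1), (7, 2), (7, 3), (8, 0), (8, 1), (8, 2), (8, 3), (12, 0), (12, 1), (12, 2), (12, 3), (15, 0), (15, 1), (15, 2), (15, 3)]
Unfold 4 (reflect across v@4): 48 holes -> [(0, 0), (0, 1), (0, 2), (0, 3), (0, 4), (0, 5), (0, 6), (0, 7), (3, 0), (3, 1), (3, 2), (3, 3), (3, 4), (3, 5), (3, 6), (3, 7), (7, 0), (7, 1), (7, 2), (7, 3), (7, 4), (7, 5), (7, 6), (7, 7), (8, 0), (8, 1), (8, 2), (8, 3), (8, 4), (8, 5), (8, 6), (8, 7), (12, 0), (12, 1), (12, 2), (12, 3), (12, 4), (12, 5), (12, 6), (12, 7), (15, 0), (15, 1), (15, 2), (15, 3), (15, 4), (15, 5), (15, 6), (15, 7)]
Unfold 5 (reflect across h@16): 96 holes -> [(0, 0), (0, 1), (0, 2), (0, 3), (0, 4), (0, 5), (0, 6), (0, 7), (3, 0), (3, 1), (3, 2), (3, 3), (3, 4), (3, 5), (3, 6), (3, 7), (7, 0), (7, 1), (7, 2), (7, 3), (7, 4), (7, 5), (7, 6), (7, 7), (8, 0), (8, 1), (8, 2), (8, 3), (8, 4), (8, 5), (8, 6), (8, 7), (12, 0), (12, 1), (12, 2), (12, 3), (12, 4), (12, 5), (12, 6), (12, 7), (15, 0), (15, 1), (15, 2), (15, 3), (15, 4), (15, 5), (15, 6), (15, 7), (16, 0), (16, 1), (16, 2), (16, 3), (16, 4), (16, 5), (16, 6), (16, 7), (19, 0), (19, 1), (19, 2), (19, 3), (19, 4), (19, 5), (19, 6), (19, 7), (23, 0), (23, 1), (23, 2), (23, 3), (23, 4), (23, 5), (23, 6), (23, 7), (24, 0), (24, 1), (24, 2), (24, 3), (24, 4), (24, 5), (24, 6), (24, 7), (28, 0), (28, 1), (28, 2), (28, 3), (28, 4), (28, 5), (28, 6), (28, 7), (31, 0), (31, 1), (31, 2), (31, 3), (31, 4), (31, 5), (31, 6), (31, 7)]
Holes: [(0, 0), (0, 1), (0, 2), (0, 3), (0, 4), (0, 5), (0, 6), (0, 7), (3, 0), (3, 1), (3, 2), (3, 3), (3, 4), (3, 5), (3, 6), (3, 7), (7, 0), (7, 1), (7, 2), (7, 3), (7, 4), (7, 5), (7, 6), (7, 7), (8, 0), (8, 1), (8, 2), (8, 3), (8, 4), (8, 5), (8, 6), (8, 7), (12, 0), (12, 1), (12, 2), (12, 3), (12, 4), (12, 5), (12, 6), (12, 7), (15, 0), (15, 1), (15, 2), (15, 3), (15, 4), (15, 5), (15, 6), (15, 7), (16, 0), (16, 1), (16, 2), (16, 3), (16, 4), (16, 5), (16, 6), (16, 7), (19, 0), (19, 1), (19, 2), (19, 3), (19, 4), (19, 5), (19, 6), (19, 7), (23, 0), (23, 1), (23, 2), (23, 3), (23, 4), (23, 5), (23, 6), (23, 7), (24, 0), (24, 1), (24, 2), (24, 3), (24, 4), (24, 5), (24, 6), (24, 7), (28, 0), (28, 1), (28, 2), (28, 3), (28, 4), (28, 5), (28, 6), (28, 7), (31, 0), (31, 1), (31, 2), (31, 3), (31, 4), (31, 5), (31, 6), (31, 7)]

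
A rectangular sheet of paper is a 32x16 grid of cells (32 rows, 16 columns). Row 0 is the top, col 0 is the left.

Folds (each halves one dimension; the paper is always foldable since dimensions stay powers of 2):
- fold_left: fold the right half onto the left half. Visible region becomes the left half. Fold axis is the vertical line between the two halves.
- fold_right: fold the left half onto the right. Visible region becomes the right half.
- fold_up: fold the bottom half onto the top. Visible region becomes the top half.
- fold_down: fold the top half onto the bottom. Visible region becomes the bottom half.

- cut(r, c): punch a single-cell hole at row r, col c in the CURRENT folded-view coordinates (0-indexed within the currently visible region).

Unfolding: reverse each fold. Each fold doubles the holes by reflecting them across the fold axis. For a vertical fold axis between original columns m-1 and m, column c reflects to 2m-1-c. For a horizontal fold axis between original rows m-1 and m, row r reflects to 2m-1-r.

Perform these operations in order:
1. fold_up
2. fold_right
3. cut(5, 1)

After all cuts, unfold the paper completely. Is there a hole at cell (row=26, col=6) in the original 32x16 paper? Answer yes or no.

Op 1 fold_up: fold axis h@16; visible region now rows[0,16) x cols[0,16) = 16x16
Op 2 fold_right: fold axis v@8; visible region now rows[0,16) x cols[8,16) = 16x8
Op 3 cut(5, 1): punch at orig (5,9); cuts so far [(5, 9)]; region rows[0,16) x cols[8,16) = 16x8
Unfold 1 (reflect across v@8): 2 holes -> [(5, 6), (5, 9)]
Unfold 2 (reflect across h@16): 4 holes -> [(5, 6), (5, 9), (26, 6), (26, 9)]
Holes: [(5, 6), (5, 9), (26, 6), (26, 9)]

Answer: yes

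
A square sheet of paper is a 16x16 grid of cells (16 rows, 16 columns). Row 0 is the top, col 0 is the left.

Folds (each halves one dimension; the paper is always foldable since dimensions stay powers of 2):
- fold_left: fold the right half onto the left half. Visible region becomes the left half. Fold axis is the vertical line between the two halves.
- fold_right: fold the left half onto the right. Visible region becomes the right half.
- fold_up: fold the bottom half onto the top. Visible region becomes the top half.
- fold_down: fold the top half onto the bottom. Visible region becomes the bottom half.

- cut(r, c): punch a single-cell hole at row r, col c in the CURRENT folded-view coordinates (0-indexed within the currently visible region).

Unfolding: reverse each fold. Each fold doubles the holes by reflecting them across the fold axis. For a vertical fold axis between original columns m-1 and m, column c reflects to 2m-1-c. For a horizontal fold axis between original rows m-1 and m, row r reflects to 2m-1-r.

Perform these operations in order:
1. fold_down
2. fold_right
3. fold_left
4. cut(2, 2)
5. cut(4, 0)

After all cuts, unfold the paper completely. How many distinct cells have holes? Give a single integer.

Op 1 fold_down: fold axis h@8; visible region now rows[8,16) x cols[0,16) = 8x16
Op 2 fold_right: fold axis v@8; visible region now rows[8,16) x cols[8,16) = 8x8
Op 3 fold_left: fold axis v@12; visible region now rows[8,16) x cols[8,12) = 8x4
Op 4 cut(2, 2): punch at orig (10,10); cuts so far [(10, 10)]; region rows[8,16) x cols[8,12) = 8x4
Op 5 cut(4, 0): punch at orig (12,8); cuts so far [(10, 10), (12, 8)]; region rows[8,16) x cols[8,12) = 8x4
Unfold 1 (reflect across v@12): 4 holes -> [(10, 10), (10, 13), (12, 8), (12, 15)]
Unfold 2 (reflect across v@8): 8 holes -> [(10, 2), (10, 5), (10, 10), (10, 13), (12, 0), (12, 7), (12, 8), (12, 15)]
Unfold 3 (reflect across h@8): 16 holes -> [(3, 0), (3, 7), (3, 8), (3, 15), (5, 2), (5, 5), (5, 10), (5, 13), (10, 2), (10, 5), (10, 10), (10, 13), (12, 0), (12, 7), (12, 8), (12, 15)]

Answer: 16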